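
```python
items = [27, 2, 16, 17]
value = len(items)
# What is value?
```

Trace:
`items = [27, 2, 16, 17]` → items = [27, 2, 16, 17]
`value = len(items)` → value = 4
So value = 4

Answer: 4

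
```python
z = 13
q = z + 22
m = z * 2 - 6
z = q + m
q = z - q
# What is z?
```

Trace:
`z = 13` → z = 13
`q = z + 22` → q = 35
`m = z * 2 - 6` → m = 20
`z = q + m` → z = 55
`q = z - q` → q = 20
So z = 55

Answer: 55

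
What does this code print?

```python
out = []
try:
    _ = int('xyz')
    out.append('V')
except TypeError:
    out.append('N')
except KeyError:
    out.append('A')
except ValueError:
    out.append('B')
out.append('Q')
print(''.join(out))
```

Execution trace: 'B' (except ValueError) → 'Q' (after the try/except). Output: BQ

Answer: BQ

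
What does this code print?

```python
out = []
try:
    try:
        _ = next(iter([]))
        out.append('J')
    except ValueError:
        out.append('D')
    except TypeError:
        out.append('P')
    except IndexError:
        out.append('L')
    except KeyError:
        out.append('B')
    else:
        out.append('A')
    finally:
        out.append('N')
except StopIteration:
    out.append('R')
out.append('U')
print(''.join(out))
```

Execution trace: 'N' (finally) → 'R' (outer except StopIteration) → 'U' (after the try/except). Output: NRU

Answer: NRU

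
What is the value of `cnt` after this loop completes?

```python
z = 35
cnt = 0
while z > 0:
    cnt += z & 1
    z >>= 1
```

Count set bits in 35 (binary: 0b100011)
`cnt` takes the values: 0 → 1 → 2 → 3

Answer: 3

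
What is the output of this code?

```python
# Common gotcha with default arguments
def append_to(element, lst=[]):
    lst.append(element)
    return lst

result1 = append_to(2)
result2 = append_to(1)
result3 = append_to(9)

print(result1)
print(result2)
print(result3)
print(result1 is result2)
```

Key concept: mutable default argument gotcha.
Step by step:
`result1 = append_to(2)` → result1 = [2]
`result2 = append_to(1)` → result1 = [2, 1] (same object as result2); result2 = [2, 1] (same object as result1)
`result3 = append_to(9)` → result1 = [2, 1, 9] (same object as result2, result3); result2 = [2, 1, 9] (same object as result1, result3); result3 = [2, 1, 9] (same object as result1, result2)
`print(result1)` → prints [2, 1, 9]
`print(result2)` → prints [2, 1, 9]
`print(result3)` → prints [2, 1, 9]
`print(result1 is result2)` → prints True

Answer:
[2, 1, 9]
[2, 1, 9]
[2, 1, 9]
True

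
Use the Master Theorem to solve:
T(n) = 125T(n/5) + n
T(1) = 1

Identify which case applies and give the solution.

a=125, b=5, f(n)=n. log_5(125) = 3. Since c=1 < 3, Case 1 applies: T(n) = Θ(n^log_b(a)) = O(n^3).

Answer: O(n^3) - Case 1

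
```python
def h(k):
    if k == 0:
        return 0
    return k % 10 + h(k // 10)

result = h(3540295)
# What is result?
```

Sum of digits of 3540295: 5 + 9 + 2 + 0 + 4 + 5 + 3 = 28

Answer: 28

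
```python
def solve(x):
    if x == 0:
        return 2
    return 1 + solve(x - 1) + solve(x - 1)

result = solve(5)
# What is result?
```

solve(x) = 1 + 2·solve(x-1), solve(0)=2. Closed form: (2+1)·2^5 - 1 = 95.

Answer: 95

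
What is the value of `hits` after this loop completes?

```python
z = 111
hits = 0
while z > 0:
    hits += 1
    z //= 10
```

Count digits by repeated division by 10
`hits` takes the values: 0 → 1 → 2 → 3

Answer: 3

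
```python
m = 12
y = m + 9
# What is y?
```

Trace:
`m = 12` → m = 12
`y = m + 9` → y = 21
So y = 21

Answer: 21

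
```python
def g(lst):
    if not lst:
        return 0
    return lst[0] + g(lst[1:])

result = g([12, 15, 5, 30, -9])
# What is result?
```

12 + 15 + 5 + 30 + (-9) + 0 = 53

Answer: 53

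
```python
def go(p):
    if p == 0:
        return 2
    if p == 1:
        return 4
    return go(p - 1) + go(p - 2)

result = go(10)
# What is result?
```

Build up from base cases: go(0)=2, go(1)=4, go(2)=6, go(3)=10, go(4)=16, go(5)=26, go(6)=42, ..., go(10)=288

Answer: 288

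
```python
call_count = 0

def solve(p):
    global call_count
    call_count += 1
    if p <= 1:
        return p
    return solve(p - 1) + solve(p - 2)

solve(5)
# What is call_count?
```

Calls(p) = 1 + Calls(p-1) + Calls(p-2); Calls(0)=Calls(1)=1. For p=5 this gives 15.

Answer: 15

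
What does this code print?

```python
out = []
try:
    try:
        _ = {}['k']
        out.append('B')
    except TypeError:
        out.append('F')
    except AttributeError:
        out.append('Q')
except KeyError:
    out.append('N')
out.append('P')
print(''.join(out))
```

Execution trace: 'N' (outer except KeyError) → 'P' (after the try/except). Output: NP

Answer: NP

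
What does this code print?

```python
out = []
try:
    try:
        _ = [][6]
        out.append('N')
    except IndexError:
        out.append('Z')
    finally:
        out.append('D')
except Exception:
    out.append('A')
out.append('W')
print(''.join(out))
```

Execution trace: 'Z' (inner except IndexError) → 'D' (inner finally) → 'W' (after the try/except). Output: ZDW

Answer: ZDW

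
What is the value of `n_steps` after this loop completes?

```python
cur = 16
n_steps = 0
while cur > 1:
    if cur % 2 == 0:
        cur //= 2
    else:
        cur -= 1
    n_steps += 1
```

Steps to reduce 16 to 1
`n_steps` takes the values: 0 → 1 → 2 → 3 → 4

Answer: 4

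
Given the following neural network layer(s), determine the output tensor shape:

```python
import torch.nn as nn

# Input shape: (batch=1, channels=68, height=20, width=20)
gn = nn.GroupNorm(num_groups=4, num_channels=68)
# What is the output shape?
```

Input: (1, 68, 20, 20) -> Output: (1, 68, 20, 20)

Answer: (1, 68, 20, 20)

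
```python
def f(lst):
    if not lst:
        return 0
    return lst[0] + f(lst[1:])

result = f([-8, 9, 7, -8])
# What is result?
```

(-8) + 9 + 7 + (-8) + 0 = 0

Answer: 0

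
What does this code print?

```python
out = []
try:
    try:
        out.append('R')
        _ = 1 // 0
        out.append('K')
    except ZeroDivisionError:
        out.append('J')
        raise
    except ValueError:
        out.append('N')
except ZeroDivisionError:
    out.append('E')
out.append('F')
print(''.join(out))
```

Execution trace: 'R' (inner try body) → 'J' (inner except ZeroDivisionError) → 'E' (outer except ZeroDivisionError) → 'F' (after the try/except). Output: RJEF

Answer: RJEF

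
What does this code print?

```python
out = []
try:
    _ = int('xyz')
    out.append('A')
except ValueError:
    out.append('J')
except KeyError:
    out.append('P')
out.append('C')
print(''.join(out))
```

Execution trace: 'J' (except ValueError) → 'C' (after the try/except). Output: JC

Answer: JC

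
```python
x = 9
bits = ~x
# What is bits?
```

Trace:
`x = 9` → x = 9
`bits = ~x` → bits = -10
So bits = -10

Answer: -10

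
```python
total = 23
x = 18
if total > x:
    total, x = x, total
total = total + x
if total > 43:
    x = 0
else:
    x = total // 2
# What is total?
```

Trace:
`total = 23` → total = 23
`x = 18` → x = 18
`if total > x: ...` → total > x is True → total = 18; x = 23
`total = total + x` → total = 41
`if total > 43: ...` → total > 43 is False, take else branch → x = 20
So total = 41

Answer: 41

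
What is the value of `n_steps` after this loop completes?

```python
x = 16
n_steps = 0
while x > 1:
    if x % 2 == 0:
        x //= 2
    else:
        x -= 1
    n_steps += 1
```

Steps to reduce 16 to 1
`n_steps` takes the values: 0 → 1 → 2 → 3 → 4

Answer: 4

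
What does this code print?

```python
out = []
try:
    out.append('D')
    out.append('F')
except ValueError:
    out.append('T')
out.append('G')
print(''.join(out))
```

Execution trace: 'D' (try body) → 'F' (try body, no exception) → 'G' (after the try/except). Output: DFG

Answer: DFG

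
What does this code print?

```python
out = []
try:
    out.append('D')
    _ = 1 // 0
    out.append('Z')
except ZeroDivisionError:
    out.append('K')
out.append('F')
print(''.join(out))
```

Execution trace: 'D' (try body) → 'K' (except ZeroDivisionError) → 'F' (after the try/except). Output: DKF

Answer: DKF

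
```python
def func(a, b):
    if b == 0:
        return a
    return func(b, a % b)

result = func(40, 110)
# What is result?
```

func(40, 110) -> func(110, 40) -> func(40, 30) -> func(30, 10) -> func(10, 0) -> 10

Answer: 10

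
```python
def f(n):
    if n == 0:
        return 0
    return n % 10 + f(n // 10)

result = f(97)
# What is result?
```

Sum of digits of 97: 7 + 9 = 16

Answer: 16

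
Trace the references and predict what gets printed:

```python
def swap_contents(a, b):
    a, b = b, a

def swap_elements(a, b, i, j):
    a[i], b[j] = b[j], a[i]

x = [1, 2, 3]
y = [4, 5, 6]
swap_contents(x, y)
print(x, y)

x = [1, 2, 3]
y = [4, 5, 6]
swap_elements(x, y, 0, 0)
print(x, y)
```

Key concept: parameter rebinding vs mutation.
Step by step:
`x = [1, 2, 3]` → x = [1, 2, 3]
`y = [4, 5, 6]` → y = [4, 5, 6]
`swap_contents(x, y)` → no visible change to tracked variables
`print(x, y)` → prints [1, 2, 3] [4, 5, 6]
`x = [1, 2, 3]` → x = [1, 2, 3]
`y = [4, 5, 6]` → y = [4, 5, 6]
`swap_elements(x, y, 0, 0)` → x = [4, 2, 3]; y = [1, 5, 6]
`print(x, y)` → prints [4, 2, 3] [1, 5, 6]

Answer:
[1, 2, 3] [4, 5, 6]
[4, 2, 3] [1, 5, 6]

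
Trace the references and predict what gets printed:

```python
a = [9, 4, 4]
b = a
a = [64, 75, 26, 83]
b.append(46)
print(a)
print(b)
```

Key concept: rebinding vs mutation: a is rebound to a new list, b still points at the original.
Step by step:
`a = [9, 4, 4]` → a = [9, 4, 4]
`b = a` → b = [9, 4, 4] (same object as a)
`a = [64, 75, 26, 83]` → a = [64, 75, 26, 83]
`b.append(46)` → b = [9, 4, 4, 46]
`print(a)` → prints [64, 75, 26, 83]
`print(b)` → prints [9, 4, 4, 46]

Answer:
[64, 75, 26, 83]
[9, 4, 4, 46]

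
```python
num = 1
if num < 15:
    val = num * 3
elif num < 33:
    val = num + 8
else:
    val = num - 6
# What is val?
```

Trace:
`num = 1` → num = 1
`if num < 15: ...` → num < 15 is True → val = 3
So val = 3

Answer: 3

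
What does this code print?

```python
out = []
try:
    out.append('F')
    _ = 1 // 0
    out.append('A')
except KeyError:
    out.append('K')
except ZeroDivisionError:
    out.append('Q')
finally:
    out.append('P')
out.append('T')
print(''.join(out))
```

Execution trace: 'F' (try body) → 'Q' (except ZeroDivisionError) → 'P' (finally) → 'T' (after the try/except). Output: FQPT

Answer: FQPT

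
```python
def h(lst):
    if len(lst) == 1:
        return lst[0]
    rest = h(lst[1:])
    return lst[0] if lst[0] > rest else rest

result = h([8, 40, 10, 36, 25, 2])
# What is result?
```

Recursive max over [8, 40, 10, 36, 25, 2] = 40

Answer: 40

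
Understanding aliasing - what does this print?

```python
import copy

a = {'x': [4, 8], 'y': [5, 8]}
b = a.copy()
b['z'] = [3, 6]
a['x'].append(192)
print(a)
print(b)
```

Key concept: shallow copy of dict with mutable values.
Step by step:
`a = {'x': [4, 8], 'y': [5, 8]}` → a = {'x': [4, 8], 'y': [5, 8]}
`b = a.copy()` → b = {'x': [4, 8], 'y': [5, 8]}
`b['z'] = [3, 6]` → b = {'x': [4, 8], 'y': [5, 8], 'z': [3, 6]}
`a['x'].append(192)` → a = {'x': [4, 8, 192], 'y': [5, 8]}; b = {'x': [4, 8, 192], 'y': [5, 8], 'z': [3, 6]}
`print(a)` → prints {'x': [4, 8, 192], 'y': [5, 8]}
`print(b)` → prints {'x': [4, 8, 192], 'y': [5, 8], 'z': [3, 6]}

Answer:
{'x': [4, 8, 192], 'y': [5, 8]}
{'x': [4, 8, 192], 'y': [5, 8], 'z': [3, 6]}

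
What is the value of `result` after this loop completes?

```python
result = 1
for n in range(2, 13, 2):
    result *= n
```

Product of even numbers 2 to 12
`result` takes the values: 1 → 2 → 8 → 48 → 384 → 3840 → 46080

Answer: 46080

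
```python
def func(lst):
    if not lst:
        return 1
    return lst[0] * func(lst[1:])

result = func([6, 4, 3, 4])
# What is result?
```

Product over [6, 4, 3, 4] = 6 * 4 * 3 * 4 = 288

Answer: 288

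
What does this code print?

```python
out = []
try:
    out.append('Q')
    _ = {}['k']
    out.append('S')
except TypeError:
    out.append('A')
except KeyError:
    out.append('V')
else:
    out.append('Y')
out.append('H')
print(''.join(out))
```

Execution trace: 'Q' (try body) → 'V' (except KeyError) → 'H' (after the try/except). Output: QVH

Answer: QVH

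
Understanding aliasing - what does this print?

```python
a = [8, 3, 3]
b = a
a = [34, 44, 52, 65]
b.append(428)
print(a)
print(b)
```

Key concept: rebinding vs mutation: a is rebound to a new list, b still points at the original.
Step by step:
`a = [8, 3, 3]` → a = [8, 3, 3]
`b = a` → b = [8, 3, 3] (same object as a)
`a = [34, 44, 52, 65]` → a = [34, 44, 52, 65]
`b.append(428)` → b = [8, 3, 3, 428]
`print(a)` → prints [34, 44, 52, 65]
`print(b)` → prints [8, 3, 3, 428]

Answer:
[34, 44, 52, 65]
[8, 3, 3, 428]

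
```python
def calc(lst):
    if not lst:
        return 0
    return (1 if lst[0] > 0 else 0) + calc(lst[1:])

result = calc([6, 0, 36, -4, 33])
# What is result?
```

Count of positive elements in [6, 0, 36, -4, 33] = 3

Answer: 3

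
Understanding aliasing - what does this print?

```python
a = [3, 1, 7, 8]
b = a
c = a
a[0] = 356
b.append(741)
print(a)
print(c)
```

Key concept: multiple aliases.
Step by step:
`a = [3, 1, 7, 8]` → a = [3, 1, 7, 8]
`b = a` → b = [3, 1, 7, 8] (same object as a)
`c = a` → c = [3, 1, 7, 8] (same object as a, b)
`a[0] = 356` → a = [356, 1, 7, 8] (same object as b, c); b = [356, 1, 7, 8] (same object as a, c); c = [356, 1, 7, 8] (same object as a, b)
`b.append(741)` → a = [356, 1, 7, 8, 741] (same object as b, c); b = [356, 1, 7, 8, 741] (same object as a, c); c = [356, 1, 7, 8, 741] (same object as a, b)
`print(a)` → prints [356, 1, 7, 8, 741]
`print(c)` → prints [356, 1, 7, 8, 741]

Answer:
[356, 1, 7, 8, 741]
[356, 1, 7, 8, 741]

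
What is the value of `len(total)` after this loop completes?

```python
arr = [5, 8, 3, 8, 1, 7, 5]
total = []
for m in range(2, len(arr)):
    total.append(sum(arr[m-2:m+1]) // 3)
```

Number of 3-element averages
`total` takes the values: [] → [5] → [5, 6] → [5, 6, 4] → [5, 6, 4, 5] → [5, 6, 4, 5, 4]
So `len(total)` = 5

Answer: 5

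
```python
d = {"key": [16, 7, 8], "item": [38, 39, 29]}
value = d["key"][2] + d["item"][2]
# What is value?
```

Trace:
`d = {"key": [16, 7, 8], "item": [38, 39, 29]}` → d = {'key': [16, 7, 8], 'item': [38, 39, 29]}
`value = d["key"][2] + d["item"][2]` → value = 37
So value = 37

Answer: 37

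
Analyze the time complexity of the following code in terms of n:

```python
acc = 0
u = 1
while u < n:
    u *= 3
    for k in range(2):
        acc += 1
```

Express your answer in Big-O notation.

Each loop level contributes: log n × 1. Multiplying the contributions gives O(log n).

Answer: O(log n)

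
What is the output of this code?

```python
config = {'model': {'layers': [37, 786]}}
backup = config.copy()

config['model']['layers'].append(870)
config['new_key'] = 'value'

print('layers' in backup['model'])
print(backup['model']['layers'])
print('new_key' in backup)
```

Key concept: shallow copy gotcha with nested dict.
Step by step:
`config = {'model': {'layers': [37, 786]}}` → config = {'model': {'layers': [37, 786]}}
`backup = config.copy()` → backup = {'model': {'layers': [37, 786]}}
`config['model']['layers'].append(870)` → config = {'model': {'layers': [37, 786, 870]}}; backup = {'model': {'layers': [37, 786, 870]}}
`config['new_key'] = 'value'` → config = {'model': {'layers': [37, 786, 870]}, 'new_key': 'value'}
`print('layers' in backup['model'])` → prints True
`print(backup['model']['layers'])` → prints [37, 786, 870]
`print('new_key' in backup)` → prints False

Answer:
True
[37, 786, 870]
False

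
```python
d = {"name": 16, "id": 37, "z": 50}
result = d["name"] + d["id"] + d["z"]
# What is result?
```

Trace:
`d = {"name": 16, "id": 37, "z": 50}` → d = {'name': 16, 'id': 37, 'z': 50}
`result = d["name"] + d["id"] + d["z"]` → result = 103
So result = 103

Answer: 103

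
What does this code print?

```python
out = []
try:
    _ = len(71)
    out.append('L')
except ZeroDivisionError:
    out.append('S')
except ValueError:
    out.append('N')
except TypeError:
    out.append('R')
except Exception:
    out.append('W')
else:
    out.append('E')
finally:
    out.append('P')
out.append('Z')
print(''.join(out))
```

Execution trace: 'R' (except TypeError) → 'P' (finally) → 'Z' (after the try/except). Output: RPZ

Answer: RPZ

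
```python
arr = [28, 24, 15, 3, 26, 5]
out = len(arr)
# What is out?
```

Trace:
`arr = [28, 24, 15, 3, 26, 5]` → arr = [28, 24, 15, 3, 26, 5]
`out = len(arr)` → out = 6
So out = 6

Answer: 6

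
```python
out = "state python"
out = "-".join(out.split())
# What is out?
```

Trace:
`out = "state python"` → out = 'state python'
`out = "-".join(out.split())` → out = 'state-python'
So out = 'state-python'

Answer: 'state-python'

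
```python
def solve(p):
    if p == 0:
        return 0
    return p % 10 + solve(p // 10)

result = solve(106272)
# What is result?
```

Sum of digits of 106272: 2 + 7 + 2 + 6 + 0 + 1 = 18

Answer: 18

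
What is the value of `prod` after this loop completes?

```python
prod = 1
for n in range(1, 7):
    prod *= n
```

6! = 720
`prod` takes the values: 1 → 2 → 6 → 24 → 120 → 720

Answer: 720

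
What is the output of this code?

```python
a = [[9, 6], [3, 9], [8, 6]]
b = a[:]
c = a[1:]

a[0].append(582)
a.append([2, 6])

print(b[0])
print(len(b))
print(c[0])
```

Key concept: slice with nested mutation.
Step by step:
`a = [[9, 6], [3, 9], [8, 6]]` → a = [[9, 6], [3, 9], [8, 6]]
`b = a[:]` → b = [[9, 6], [3, 9], [8, 6]]
`c = a[1:]` → c = [[3, 9], [8, 6]]
`a[0].append(582)` → a = [[9, 6, 582], [3, 9], [8, 6]]; b = [[9, 6, 582], [3, 9], [8, 6]]
`a.append([2, 6])` → a = [[9, 6, 582], [3, 9], [8, 6], [2, 6]]
`print(b[0])` → prints [9, 6, 582]
`print(len(b))` → prints 3
`print(c[0])` → prints [3, 9]

Answer:
[9, 6, 582]
3
[3, 9]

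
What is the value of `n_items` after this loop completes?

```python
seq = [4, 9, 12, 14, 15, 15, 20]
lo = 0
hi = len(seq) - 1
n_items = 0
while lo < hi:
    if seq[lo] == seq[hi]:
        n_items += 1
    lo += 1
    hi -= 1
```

Count matching pairs from ends
`n_items` takes the values: 0

Answer: 0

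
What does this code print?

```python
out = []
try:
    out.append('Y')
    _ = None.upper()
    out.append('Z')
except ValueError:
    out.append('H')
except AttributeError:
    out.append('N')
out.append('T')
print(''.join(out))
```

Execution trace: 'Y' (try body) → 'N' (except AttributeError) → 'T' (after the try/except). Output: YNT

Answer: YNT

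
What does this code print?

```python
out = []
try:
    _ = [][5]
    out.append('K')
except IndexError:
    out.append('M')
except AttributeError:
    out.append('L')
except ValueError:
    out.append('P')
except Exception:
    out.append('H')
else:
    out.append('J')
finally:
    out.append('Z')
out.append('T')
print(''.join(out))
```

Execution trace: 'M' (except IndexError) → 'Z' (finally) → 'T' (after the try/except). Output: MZT

Answer: MZT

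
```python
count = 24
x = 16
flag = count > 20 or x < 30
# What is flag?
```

Trace:
`count = 24` → count = 24
`x = 16` → x = 16
`flag = count > 20 or x < 30` → flag = True
So flag = True

Answer: True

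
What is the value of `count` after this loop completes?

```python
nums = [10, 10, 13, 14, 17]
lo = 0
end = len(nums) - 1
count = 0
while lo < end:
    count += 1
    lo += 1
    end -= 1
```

Iterations until pointers meet (list length 5)
`count` takes the values: 0 → 1 → 2

Answer: 2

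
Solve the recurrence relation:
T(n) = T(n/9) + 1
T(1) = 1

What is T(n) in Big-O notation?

Each step divides n by 9 and adds 1. After log_9(n) steps we reach T(1)=1. So T(n) = 1·log_9(n) + 1 = O(log n).

Answer: O(log n)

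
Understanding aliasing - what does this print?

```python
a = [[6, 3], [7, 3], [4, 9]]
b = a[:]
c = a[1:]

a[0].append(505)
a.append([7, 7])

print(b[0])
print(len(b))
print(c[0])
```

Key concept: slice with nested mutation.
Step by step:
`a = [[6, 3], [7, 3], [4, 9]]` → a = [[6, 3], [7, 3], [4, 9]]
`b = a[:]` → b = [[6, 3], [7, 3], [4, 9]]
`c = a[1:]` → c = [[7, 3], [4, 9]]
`a[0].append(505)` → a = [[6, 3, 505], [7, 3], [4, 9]]; b = [[6, 3, 505], [7, 3], [4, 9]]
`a.append([7, 7])` → a = [[6, 3, 505], [7, 3], [4, 9], [7, 7]]
`print(b[0])` → prints [6, 3, 505]
`print(len(b))` → prints 3
`print(c[0])` → prints [7, 3]

Answer:
[6, 3, 505]
3
[7, 3]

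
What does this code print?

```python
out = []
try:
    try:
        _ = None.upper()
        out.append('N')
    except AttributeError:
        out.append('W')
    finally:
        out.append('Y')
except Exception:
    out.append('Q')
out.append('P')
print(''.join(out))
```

Execution trace: 'W' (inner except AttributeError) → 'Y' (inner finally) → 'P' (after the try/except). Output: WYP

Answer: WYP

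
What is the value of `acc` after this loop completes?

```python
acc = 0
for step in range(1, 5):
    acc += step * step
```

Sum of squares 1² to 4² = 30
`acc` takes the values: 0 → 1 → 5 → 14 → 30

Answer: 30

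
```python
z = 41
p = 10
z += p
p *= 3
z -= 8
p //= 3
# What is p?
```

Trace:
`z = 41` → z = 41
`p = 10` → p = 10
`z += p` → z = 51
`p *= 3` → p = 30
`z -= 8` → z = 43
`p //= 3` → p = 10
So p = 10

Answer: 10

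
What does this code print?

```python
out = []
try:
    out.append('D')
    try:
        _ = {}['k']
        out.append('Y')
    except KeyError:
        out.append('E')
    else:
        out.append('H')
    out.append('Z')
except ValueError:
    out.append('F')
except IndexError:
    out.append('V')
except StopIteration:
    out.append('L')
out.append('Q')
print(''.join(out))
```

Execution trace: 'D' (try body) → 'E' (inner except KeyError) → 'Z' (try body, no exception) → 'Q' (after the try/except). Output: DEZQ

Answer: DEZQ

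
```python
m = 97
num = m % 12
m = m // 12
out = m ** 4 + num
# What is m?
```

Trace:
`m = 97` → m = 97
`num = m % 12` → num = 1
`m = m // 12` → m = 8
`out = m ** 4 + num` → out = 4097
So m = 8

Answer: 8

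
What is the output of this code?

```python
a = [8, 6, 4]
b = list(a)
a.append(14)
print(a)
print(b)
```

Key concept: list() constructor creates copy.
Step by step:
`a = [8, 6, 4]` → a = [8, 6, 4]
`b = list(a)` → b = [8, 6, 4]
`a.append(14)` → a = [8, 6, 4, 14]
`print(a)` → prints [8, 6, 4, 14]
`print(b)` → prints [8, 6, 4]

Answer:
[8, 6, 4, 14]
[8, 6, 4]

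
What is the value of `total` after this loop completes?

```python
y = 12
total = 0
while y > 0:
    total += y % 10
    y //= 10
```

Sum digits of 12
`total` takes the values: 0 → 2 → 3

Answer: 3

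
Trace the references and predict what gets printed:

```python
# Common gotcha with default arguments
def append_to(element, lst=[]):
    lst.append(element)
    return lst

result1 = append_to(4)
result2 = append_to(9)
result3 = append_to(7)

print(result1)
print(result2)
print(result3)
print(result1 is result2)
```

Key concept: mutable default argument gotcha.
Step by step:
`result1 = append_to(4)` → result1 = [4]
`result2 = append_to(9)` → result1 = [4, 9] (same object as result2); result2 = [4, 9] (same object as result1)
`result3 = append_to(7)` → result1 = [4, 9, 7] (same object as result2, result3); result2 = [4, 9, 7] (same object as result1, result3); result3 = [4, 9, 7] (same object as result1, result2)
`print(result1)` → prints [4, 9, 7]
`print(result2)` → prints [4, 9, 7]
`print(result3)` → prints [4, 9, 7]
`print(result1 is result2)` → prints True

Answer:
[4, 9, 7]
[4, 9, 7]
[4, 9, 7]
True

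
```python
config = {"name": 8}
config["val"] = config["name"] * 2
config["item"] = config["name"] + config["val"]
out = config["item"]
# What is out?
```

Trace:
`config = {"name": 8}` → config = {'name': 8}
`config["val"] = config["name"] * 2` → config = {'name': 8, 'val': 16}
`config["item"] = config["name"] + config["val"]` → config = {'name': 8, 'val': 16, 'item': 24}
`out = config["item"]` → out = 24
So out = 24

Answer: 24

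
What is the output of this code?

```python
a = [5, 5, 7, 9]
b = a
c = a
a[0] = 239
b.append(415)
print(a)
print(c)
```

Key concept: multiple aliases.
Step by step:
`a = [5, 5, 7, 9]` → a = [5, 5, 7, 9]
`b = a` → b = [5, 5, 7, 9] (same object as a)
`c = a` → c = [5, 5, 7, 9] (same object as a, b)
`a[0] = 239` → a = [239, 5, 7, 9] (same object as b, c); b = [239, 5, 7, 9] (same object as a, c); c = [239, 5, 7, 9] (same object as a, b)
`b.append(415)` → a = [239, 5, 7, 9, 415] (same object as b, c); b = [239, 5, 7, 9, 415] (same object as a, c); c = [239, 5, 7, 9, 415] (same object as a, b)
`print(a)` → prints [239, 5, 7, 9, 415]
`print(c)` → prints [239, 5, 7, 9, 415]

Answer:
[239, 5, 7, 9, 415]
[239, 5, 7, 9, 415]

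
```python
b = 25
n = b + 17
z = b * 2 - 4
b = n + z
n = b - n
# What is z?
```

Trace:
`b = 25` → b = 25
`n = b + 17` → n = 42
`z = b * 2 - 4` → z = 46
`b = n + z` → b = 88
`n = b - n` → n = 46
So z = 46

Answer: 46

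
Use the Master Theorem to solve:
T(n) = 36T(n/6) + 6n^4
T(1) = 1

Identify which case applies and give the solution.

a=36, b=6, f(n)=6n^4. log_6(36) = 2. Since c=4 > 2 and the regularity condition holds (36(n/6)^4 = (36/6^4)n^4 with 36/6^4 < 1), Case 3 applies: T(n) = Θ(f(n)) = O(n^4).

Answer: O(n^4) - Case 3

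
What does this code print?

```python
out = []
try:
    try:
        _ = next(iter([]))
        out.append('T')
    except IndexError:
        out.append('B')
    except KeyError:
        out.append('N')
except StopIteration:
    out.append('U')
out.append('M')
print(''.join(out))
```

Execution trace: 'U' (outer except StopIteration) → 'M' (after the try/except). Output: UM

Answer: UM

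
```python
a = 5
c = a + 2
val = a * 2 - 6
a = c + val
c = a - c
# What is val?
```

Trace:
`a = 5` → a = 5
`c = a + 2` → c = 7
`val = a * 2 - 6` → val = 4
`a = c + val` → a = 11
`c = a - c` → c = 4
So val = 4

Answer: 4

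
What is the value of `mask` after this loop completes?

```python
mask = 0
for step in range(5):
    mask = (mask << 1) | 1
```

Build 5 consecutive 1-bits: 0b11111
`mask` takes the values: 0 → 1 → 3 → 7 → 15 → 31

Answer: 31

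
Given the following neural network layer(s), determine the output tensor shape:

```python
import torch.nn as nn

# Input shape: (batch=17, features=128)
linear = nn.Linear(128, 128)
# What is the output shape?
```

Input: (17, 128) -> Output: (17, 128)

Answer: (17, 128)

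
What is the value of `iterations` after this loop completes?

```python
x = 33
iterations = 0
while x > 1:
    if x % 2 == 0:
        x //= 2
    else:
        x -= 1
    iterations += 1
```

Steps to reduce 33 to 1
`iterations` takes the values: 0 → 1 → 2 → 3 → 4 → 5 → 6

Answer: 6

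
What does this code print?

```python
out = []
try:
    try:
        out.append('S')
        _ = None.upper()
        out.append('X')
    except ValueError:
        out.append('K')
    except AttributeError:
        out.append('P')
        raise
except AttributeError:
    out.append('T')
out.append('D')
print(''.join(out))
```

Execution trace: 'S' (inner try body) → 'P' (inner except AttributeError) → 'T' (outer except AttributeError) → 'D' (after the try/except). Output: SPTD

Answer: SPTD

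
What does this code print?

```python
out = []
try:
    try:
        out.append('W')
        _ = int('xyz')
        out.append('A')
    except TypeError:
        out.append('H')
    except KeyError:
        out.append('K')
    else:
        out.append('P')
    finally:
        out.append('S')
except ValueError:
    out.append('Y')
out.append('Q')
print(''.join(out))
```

Execution trace: 'W' (try body) → 'S' (finally) → 'Y' (outer except ValueError) → 'Q' (after the try/except). Output: WSYQ

Answer: WSYQ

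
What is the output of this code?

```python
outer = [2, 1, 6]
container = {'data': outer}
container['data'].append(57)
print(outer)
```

Key concept: dict holds reference to list.
Step by step:
`outer = [2, 1, 6]` → outer = [2, 1, 6]
`container = {'data': outer}` → container = {'data': [2, 1, 6]}
`container['data'].append(57)` → outer = [2, 1, 6, 57]; container = {'data': [2, 1, 6, 57]}
`print(outer)` → prints [2, 1, 6, 57]

Answer: [2, 1, 6, 57]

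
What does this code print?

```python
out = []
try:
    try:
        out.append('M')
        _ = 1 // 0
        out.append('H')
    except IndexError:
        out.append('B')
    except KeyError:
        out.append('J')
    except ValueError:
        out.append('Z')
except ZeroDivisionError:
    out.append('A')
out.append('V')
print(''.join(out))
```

Execution trace: 'M' (try body) → 'A' (outer except ZeroDivisionError) → 'V' (after the try/except). Output: MAV

Answer: MAV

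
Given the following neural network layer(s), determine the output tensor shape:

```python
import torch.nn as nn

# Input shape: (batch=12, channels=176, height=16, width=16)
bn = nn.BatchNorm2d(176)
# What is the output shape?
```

Input: (12, 176, 16, 16) -> Output: (12, 176, 16, 16)

Answer: (12, 176, 16, 16)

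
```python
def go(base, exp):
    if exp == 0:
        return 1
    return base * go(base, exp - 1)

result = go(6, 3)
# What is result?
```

go(6, 3) = 6 * 6 * 6 = 216

Answer: 216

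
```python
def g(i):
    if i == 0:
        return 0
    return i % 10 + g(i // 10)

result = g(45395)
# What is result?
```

Sum of digits of 45395: 5 + 9 + 3 + 5 + 4 = 26

Answer: 26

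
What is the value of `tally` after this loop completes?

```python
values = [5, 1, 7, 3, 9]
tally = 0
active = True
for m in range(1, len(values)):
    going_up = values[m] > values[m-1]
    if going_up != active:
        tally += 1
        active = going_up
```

Count direction changes in [5, 1, 7, 3, 9]
`tally` takes the values: 0 → 1 → 2 → 3 → 4

Answer: 4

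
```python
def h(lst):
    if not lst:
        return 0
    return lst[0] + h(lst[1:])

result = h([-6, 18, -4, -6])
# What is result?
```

(-6) + 18 + (-4) + (-6) + 0 = 2

Answer: 2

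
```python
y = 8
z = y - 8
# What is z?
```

Trace:
`y = 8` → y = 8
`z = y - 8` → z = 0
So z = 0

Answer: 0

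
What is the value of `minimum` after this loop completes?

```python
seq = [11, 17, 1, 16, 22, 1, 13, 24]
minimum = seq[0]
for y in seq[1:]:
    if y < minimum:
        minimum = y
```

Minimum of [11, 17, 1, 16, 22, 1, 13, 24]
`minimum` takes the values: 11 → 1

Answer: 1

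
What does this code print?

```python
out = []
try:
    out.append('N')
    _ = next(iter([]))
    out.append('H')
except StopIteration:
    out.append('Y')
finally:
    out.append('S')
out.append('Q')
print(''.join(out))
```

Execution trace: 'N' (try body) → 'Y' (except StopIteration) → 'S' (finally) → 'Q' (after the try/except). Output: NYSQ

Answer: NYSQ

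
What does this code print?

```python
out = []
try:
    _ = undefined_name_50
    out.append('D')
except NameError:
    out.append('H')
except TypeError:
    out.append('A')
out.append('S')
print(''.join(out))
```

Execution trace: 'H' (except NameError) → 'S' (after the try/except). Output: HS

Answer: HS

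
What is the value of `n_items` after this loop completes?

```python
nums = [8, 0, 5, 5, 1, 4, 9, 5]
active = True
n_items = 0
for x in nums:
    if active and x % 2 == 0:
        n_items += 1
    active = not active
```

Count even values at even positions
`n_items` takes the values: 0 → 1

Answer: 1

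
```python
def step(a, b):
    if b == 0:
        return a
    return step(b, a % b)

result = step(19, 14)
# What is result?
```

step(19, 14) -> step(14, 5) -> step(5, 4) -> step(4, 1) -> step(1, 0) -> 1

Answer: 1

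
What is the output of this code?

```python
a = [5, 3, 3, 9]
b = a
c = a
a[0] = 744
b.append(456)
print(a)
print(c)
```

Key concept: multiple aliases.
Step by step:
`a = [5, 3, 3, 9]` → a = [5, 3, 3, 9]
`b = a` → b = [5, 3, 3, 9] (same object as a)
`c = a` → c = [5, 3, 3, 9] (same object as a, b)
`a[0] = 744` → a = [744, 3, 3, 9] (same object as b, c); b = [744, 3, 3, 9] (same object as a, c); c = [744, 3, 3, 9] (same object as a, b)
`b.append(456)` → a = [744, 3, 3, 9, 456] (same object as b, c); b = [744, 3, 3, 9, 456] (same object as a, c); c = [744, 3, 3, 9, 456] (same object as a, b)
`print(a)` → prints [744, 3, 3, 9, 456]
`print(c)` → prints [744, 3, 3, 9, 456]

Answer:
[744, 3, 3, 9, 456]
[744, 3, 3, 9, 456]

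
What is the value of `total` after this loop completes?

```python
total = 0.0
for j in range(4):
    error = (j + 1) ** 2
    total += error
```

Sum of squared losses 1² + 2² + ... + 4²
`total` takes the values: 0.0 → 1.0 → 5.0 → 14.0 → 30.0

Answer: 30.0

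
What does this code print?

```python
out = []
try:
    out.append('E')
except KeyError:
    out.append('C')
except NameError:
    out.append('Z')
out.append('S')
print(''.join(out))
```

Execution trace: 'E' (try body, no exception) → 'S' (after the try/except). Output: ES

Answer: ES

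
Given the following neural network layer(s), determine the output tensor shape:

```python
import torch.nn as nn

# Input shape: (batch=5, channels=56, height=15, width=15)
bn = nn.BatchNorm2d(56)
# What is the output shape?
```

Input: (5, 56, 15, 15) -> Output: (5, 56, 15, 15)

Answer: (5, 56, 15, 15)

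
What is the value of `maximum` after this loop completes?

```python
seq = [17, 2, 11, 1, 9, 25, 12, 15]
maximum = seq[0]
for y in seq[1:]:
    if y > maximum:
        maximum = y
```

Maximum of [17, 2, 11, 1, 9, 25, 12, 15]
`maximum` takes the values: 17 → 25

Answer: 25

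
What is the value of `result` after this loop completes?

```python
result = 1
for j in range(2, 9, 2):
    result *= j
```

Product of even numbers 2 to 8
`result` takes the values: 1 → 2 → 8 → 48 → 384

Answer: 384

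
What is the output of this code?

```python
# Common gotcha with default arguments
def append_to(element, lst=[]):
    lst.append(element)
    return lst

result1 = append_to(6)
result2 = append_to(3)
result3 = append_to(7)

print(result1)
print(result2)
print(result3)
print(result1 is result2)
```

Key concept: mutable default argument gotcha.
Step by step:
`result1 = append_to(6)` → result1 = [6]
`result2 = append_to(3)` → result1 = [6, 3] (same object as result2); result2 = [6, 3] (same object as result1)
`result3 = append_to(7)` → result1 = [6, 3, 7] (same object as result2, result3); result2 = [6, 3, 7] (same object as result1, result3); result3 = [6, 3, 7] (same object as result1, result2)
`print(result1)` → prints [6, 3, 7]
`print(result2)` → prints [6, 3, 7]
`print(result3)` → prints [6, 3, 7]
`print(result1 is result2)` → prints True

Answer:
[6, 3, 7]
[6, 3, 7]
[6, 3, 7]
True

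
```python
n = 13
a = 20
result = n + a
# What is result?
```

Trace:
`n = 13` → n = 13
`a = 20` → a = 20
`result = n + a` → result = 33
So result = 33

Answer: 33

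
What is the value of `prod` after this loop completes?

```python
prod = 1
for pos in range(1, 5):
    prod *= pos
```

4! = 24
`prod` takes the values: 1 → 2 → 6 → 24

Answer: 24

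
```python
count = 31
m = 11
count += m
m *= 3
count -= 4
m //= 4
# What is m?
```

Trace:
`count = 31` → count = 31
`m = 11` → m = 11
`count += m` → count = 42
`m *= 3` → m = 33
`count -= 4` → count = 38
`m //= 4` → m = 8
So m = 8

Answer: 8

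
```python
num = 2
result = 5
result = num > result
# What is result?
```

Trace:
`num = 2` → num = 2
`result = 5` → result = 5
`result = num > result` → result = False
So result = False

Answer: False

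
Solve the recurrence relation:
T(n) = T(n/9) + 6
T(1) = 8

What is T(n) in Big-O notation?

Each step divides n by 9 and adds 6. After log_9(n) steps we reach T(1)=8. So T(n) = 6·log_9(n) + 8 = O(log n).

Answer: O(log n)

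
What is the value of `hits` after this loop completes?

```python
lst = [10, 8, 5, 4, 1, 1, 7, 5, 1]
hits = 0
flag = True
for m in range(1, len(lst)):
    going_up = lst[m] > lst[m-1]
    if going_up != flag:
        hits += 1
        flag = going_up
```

Count direction changes in [10, 8, 5, 4, 1, 1, 7, 5, 1]
`hits` takes the values: 0 → 1 → 2 → 3

Answer: 3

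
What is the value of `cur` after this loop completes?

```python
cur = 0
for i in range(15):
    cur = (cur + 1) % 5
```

Increment mod 5, 15 times = 0
`cur` takes the values: 0 → 1 → 2 → 3 → 4 → 0 → 1 → 2 → 3 → 4 → 0 → 1 → 2 → 3 → 4 → 0

Answer: 0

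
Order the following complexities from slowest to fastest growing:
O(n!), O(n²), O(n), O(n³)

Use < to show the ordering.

Ordered by growth rate: O(n) < O(n²) < O(n³) < O(n!)

Answer: O(n) < O(n²) < O(n³) < O(n!)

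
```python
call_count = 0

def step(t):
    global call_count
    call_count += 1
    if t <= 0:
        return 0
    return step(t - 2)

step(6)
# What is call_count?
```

Linear recursion stepping by 2: 4 calls from t=6 down to ≤0.

Answer: 4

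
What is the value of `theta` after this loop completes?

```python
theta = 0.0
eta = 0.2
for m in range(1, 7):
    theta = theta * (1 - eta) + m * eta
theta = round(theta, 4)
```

Moving average with lr=0.2
`theta` takes the values: 0.0 → 0.2 → 0.56 → 1.048 → 1.6384 → 2.31072 → 3.048576 → 3.0486

Answer: 3.0486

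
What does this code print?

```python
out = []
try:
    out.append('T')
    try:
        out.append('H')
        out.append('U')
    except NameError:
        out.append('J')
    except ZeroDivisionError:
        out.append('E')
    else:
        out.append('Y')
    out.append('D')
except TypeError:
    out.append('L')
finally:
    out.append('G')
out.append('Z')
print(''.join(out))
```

Execution trace: 'T' (try body) → 'H' (inner try body) → 'U' (inner try body, no exception) → 'Y' (inner else) → 'D' (try body, no exception) → 'G' (finally) → 'Z' (after the try/except). Output: THUYDGZ

Answer: THUYDGZ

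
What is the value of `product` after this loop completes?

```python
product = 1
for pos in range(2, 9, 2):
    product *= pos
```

Product of even numbers 2 to 8
`product` takes the values: 1 → 2 → 8 → 48 → 384

Answer: 384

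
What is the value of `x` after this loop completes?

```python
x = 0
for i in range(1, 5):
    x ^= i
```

XOR of 1 to 4
`x` takes the values: 0 → 1 → 3 → 0 → 4

Answer: 4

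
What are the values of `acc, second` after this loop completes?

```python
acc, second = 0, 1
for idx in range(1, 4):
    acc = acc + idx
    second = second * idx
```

Sum and factorial of 1 to 3
`acc, second` takes the values: (0, 1) → (1, 1) → (3, 1) → (3, 2) → (6, 2) → (6, 6)

Answer: 6, 6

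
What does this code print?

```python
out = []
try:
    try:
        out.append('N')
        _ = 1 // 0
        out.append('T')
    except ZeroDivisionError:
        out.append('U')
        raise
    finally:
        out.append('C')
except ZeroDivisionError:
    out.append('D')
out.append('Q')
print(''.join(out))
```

Execution trace: 'N' (inner try body) → 'U' (inner except ZeroDivisionError) → 'C' (inner finally) → 'D' (outer except ZeroDivisionError) → 'Q' (after the try/except). Output: NUCDQ

Answer: NUCDQ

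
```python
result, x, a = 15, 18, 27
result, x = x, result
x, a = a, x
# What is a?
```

Trace:
`result, x, a = 15, 18, 27` → result = 15; x = 18; a = 27
`result, x = x, result` → result = 18; x = 15
`x, a = a, x` → x = 27; a = 15
So a = 15

Answer: 15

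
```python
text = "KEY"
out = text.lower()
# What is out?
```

Trace:
`text = "KEY"` → text = 'KEY'
`out = text.lower()` → out = 'key'
So out = 'key'

Answer: 'key'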